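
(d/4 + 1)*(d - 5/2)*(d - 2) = d^3/4 - d^2/8 - 13*d/4 + 5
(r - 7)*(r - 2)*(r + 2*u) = r^3 + 2*r^2*u - 9*r^2 - 18*r*u + 14*r + 28*u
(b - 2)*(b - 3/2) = b^2 - 7*b/2 + 3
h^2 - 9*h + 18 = (h - 6)*(h - 3)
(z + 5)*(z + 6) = z^2 + 11*z + 30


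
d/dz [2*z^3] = 6*z^2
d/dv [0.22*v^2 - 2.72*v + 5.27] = 0.44*v - 2.72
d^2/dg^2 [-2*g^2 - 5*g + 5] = -4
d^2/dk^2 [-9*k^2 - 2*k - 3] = -18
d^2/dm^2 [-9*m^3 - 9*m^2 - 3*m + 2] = -54*m - 18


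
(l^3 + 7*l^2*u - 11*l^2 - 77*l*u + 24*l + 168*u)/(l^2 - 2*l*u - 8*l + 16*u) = (-l^2 - 7*l*u + 3*l + 21*u)/(-l + 2*u)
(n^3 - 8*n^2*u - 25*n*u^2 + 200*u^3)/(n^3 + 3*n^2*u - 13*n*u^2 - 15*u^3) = (-n^2 + 13*n*u - 40*u^2)/(-n^2 + 2*n*u + 3*u^2)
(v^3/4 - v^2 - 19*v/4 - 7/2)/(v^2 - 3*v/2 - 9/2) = (-v^3 + 4*v^2 + 19*v + 14)/(2*(-2*v^2 + 3*v + 9))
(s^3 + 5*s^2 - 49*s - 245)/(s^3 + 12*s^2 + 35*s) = (s - 7)/s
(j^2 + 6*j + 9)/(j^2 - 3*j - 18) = (j + 3)/(j - 6)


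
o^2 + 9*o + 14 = (o + 2)*(o + 7)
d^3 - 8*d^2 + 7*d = d*(d - 7)*(d - 1)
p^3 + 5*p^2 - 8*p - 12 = (p - 2)*(p + 1)*(p + 6)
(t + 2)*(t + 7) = t^2 + 9*t + 14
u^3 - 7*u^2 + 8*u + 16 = (u - 4)^2*(u + 1)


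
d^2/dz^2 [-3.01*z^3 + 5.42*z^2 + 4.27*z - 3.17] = 10.84 - 18.06*z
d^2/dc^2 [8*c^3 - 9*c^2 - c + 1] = 48*c - 18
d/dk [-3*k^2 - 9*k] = -6*k - 9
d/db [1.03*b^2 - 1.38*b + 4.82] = 2.06*b - 1.38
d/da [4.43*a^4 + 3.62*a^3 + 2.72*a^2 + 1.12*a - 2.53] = 17.72*a^3 + 10.86*a^2 + 5.44*a + 1.12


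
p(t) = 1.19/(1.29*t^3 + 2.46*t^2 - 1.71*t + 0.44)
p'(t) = 1.19*(-3.87*t^2 - 4.92*t + 1.71)/(1.29*t^3 + 2.46*t^2 - 1.71*t + 0.44)^2 = (-4.6053*t^2 - 5.8548*t + 2.0349)/(1.29*t^3 + 2.46*t^2 - 1.71*t + 0.44)^2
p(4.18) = 0.01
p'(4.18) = -0.01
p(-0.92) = 0.39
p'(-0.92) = 0.37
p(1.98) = 0.07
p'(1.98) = -0.10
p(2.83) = 0.03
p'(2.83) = -0.03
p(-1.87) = 0.31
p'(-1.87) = -0.22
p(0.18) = 5.42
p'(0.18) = 17.28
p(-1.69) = 0.29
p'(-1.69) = -0.07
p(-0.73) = 0.48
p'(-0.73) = 0.62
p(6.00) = 0.00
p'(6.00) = -0.00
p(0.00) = 2.70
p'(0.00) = 10.51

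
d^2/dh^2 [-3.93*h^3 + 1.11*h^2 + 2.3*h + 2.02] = 2.22 - 23.58*h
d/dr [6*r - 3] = 6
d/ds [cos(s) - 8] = -sin(s)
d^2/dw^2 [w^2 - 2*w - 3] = 2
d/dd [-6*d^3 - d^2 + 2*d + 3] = -18*d^2 - 2*d + 2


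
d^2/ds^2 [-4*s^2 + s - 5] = -8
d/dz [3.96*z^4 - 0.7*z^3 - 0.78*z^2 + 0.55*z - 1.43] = 15.84*z^3 - 2.1*z^2 - 1.56*z + 0.55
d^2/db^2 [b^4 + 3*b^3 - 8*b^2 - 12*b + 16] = 12*b^2 + 18*b - 16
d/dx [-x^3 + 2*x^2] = x*(4 - 3*x)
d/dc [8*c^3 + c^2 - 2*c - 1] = 24*c^2 + 2*c - 2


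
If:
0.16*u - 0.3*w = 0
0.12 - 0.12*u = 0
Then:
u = 1.00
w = 0.53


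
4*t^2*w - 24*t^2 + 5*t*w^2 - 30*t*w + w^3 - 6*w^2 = (t + w)*(4*t + w)*(w - 6)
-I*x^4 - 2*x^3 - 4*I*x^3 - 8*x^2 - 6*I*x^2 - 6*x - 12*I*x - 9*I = (x + 3)*(x - 3*I)*(x + I)*(-I*x - I)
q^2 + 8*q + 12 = (q + 2)*(q + 6)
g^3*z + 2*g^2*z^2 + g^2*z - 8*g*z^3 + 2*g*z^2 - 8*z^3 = (g - 2*z)*(g + 4*z)*(g*z + z)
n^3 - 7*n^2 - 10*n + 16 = (n - 8)*(n - 1)*(n + 2)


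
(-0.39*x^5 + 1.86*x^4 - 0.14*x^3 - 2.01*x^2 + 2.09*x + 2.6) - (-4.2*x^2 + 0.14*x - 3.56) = -0.39*x^5 + 1.86*x^4 - 0.14*x^3 + 2.19*x^2 + 1.95*x + 6.16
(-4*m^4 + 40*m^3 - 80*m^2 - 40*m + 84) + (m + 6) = -4*m^4 + 40*m^3 - 80*m^2 - 39*m + 90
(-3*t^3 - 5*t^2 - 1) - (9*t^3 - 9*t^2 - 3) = -12*t^3 + 4*t^2 + 2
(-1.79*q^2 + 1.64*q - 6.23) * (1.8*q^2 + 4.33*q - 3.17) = -3.222*q^4 - 4.7987*q^3 + 1.5615*q^2 - 32.1747*q + 19.7491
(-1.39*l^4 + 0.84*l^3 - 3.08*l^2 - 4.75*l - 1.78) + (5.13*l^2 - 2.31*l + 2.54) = -1.39*l^4 + 0.84*l^3 + 2.05*l^2 - 7.06*l + 0.76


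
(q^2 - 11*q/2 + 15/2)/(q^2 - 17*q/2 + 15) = (q - 3)/(q - 6)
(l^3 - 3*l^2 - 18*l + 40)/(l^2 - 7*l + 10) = l + 4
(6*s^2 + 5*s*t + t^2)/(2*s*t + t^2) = (3*s + t)/t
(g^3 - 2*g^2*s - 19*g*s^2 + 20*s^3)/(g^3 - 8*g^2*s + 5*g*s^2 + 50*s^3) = (-g^2 - 3*g*s + 4*s^2)/(-g^2 + 3*g*s + 10*s^2)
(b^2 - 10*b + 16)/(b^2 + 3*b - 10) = (b - 8)/(b + 5)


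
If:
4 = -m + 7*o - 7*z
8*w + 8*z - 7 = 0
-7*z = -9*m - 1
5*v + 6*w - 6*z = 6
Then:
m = 7*z/9 - 1/9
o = 10*z/9 + 5/9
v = 12*z/5 + 3/20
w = 7/8 - z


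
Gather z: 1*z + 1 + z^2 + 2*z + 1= z^2 + 3*z + 2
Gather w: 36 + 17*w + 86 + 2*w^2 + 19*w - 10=2*w^2 + 36*w + 112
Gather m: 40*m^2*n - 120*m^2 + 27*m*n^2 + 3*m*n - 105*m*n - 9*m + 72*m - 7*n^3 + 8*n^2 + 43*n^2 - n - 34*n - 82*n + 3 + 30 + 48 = m^2*(40*n - 120) + m*(27*n^2 - 102*n + 63) - 7*n^3 + 51*n^2 - 117*n + 81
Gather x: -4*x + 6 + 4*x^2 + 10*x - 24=4*x^2 + 6*x - 18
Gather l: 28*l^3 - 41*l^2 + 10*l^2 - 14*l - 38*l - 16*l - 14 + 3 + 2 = 28*l^3 - 31*l^2 - 68*l - 9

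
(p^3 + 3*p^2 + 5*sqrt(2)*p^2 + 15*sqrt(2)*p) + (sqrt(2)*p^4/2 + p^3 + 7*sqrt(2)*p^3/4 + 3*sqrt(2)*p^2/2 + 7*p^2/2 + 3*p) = sqrt(2)*p^4/2 + 2*p^3 + 7*sqrt(2)*p^3/4 + 13*p^2/2 + 13*sqrt(2)*p^2/2 + 3*p + 15*sqrt(2)*p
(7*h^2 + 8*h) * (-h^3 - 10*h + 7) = -7*h^5 - 8*h^4 - 70*h^3 - 31*h^2 + 56*h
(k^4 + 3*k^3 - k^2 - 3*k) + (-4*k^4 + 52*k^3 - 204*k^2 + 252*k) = -3*k^4 + 55*k^3 - 205*k^2 + 249*k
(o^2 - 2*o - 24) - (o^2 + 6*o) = -8*o - 24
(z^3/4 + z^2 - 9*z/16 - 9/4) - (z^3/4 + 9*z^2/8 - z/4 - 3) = -z^2/8 - 5*z/16 + 3/4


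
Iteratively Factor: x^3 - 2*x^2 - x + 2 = (x - 1)*(x^2 - x - 2) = (x - 2)*(x - 1)*(x + 1)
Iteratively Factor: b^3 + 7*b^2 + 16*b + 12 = (b + 2)*(b^2 + 5*b + 6) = (b + 2)^2*(b + 3)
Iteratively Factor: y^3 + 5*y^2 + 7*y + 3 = (y + 1)*(y^2 + 4*y + 3) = (y + 1)^2*(y + 3)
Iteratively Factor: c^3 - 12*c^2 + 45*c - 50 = (c - 5)*(c^2 - 7*c + 10) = (c - 5)*(c - 2)*(c - 5)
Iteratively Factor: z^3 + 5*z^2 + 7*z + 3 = (z + 3)*(z^2 + 2*z + 1) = (z + 1)*(z + 3)*(z + 1)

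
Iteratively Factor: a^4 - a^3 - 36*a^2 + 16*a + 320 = (a + 4)*(a^3 - 5*a^2 - 16*a + 80) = (a + 4)^2*(a^2 - 9*a + 20) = (a - 4)*(a + 4)^2*(a - 5)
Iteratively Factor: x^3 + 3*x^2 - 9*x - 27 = (x + 3)*(x^2 - 9) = (x + 3)^2*(x - 3)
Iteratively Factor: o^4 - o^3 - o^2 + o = (o - 1)*(o^3 - o) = (o - 1)*(o + 1)*(o^2 - o) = (o - 1)^2*(o + 1)*(o)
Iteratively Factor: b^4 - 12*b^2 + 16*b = (b - 2)*(b^3 + 2*b^2 - 8*b) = (b - 2)^2*(b^2 + 4*b) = b*(b - 2)^2*(b + 4)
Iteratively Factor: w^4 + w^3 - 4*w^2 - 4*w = (w)*(w^3 + w^2 - 4*w - 4) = w*(w + 2)*(w^2 - w - 2) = w*(w - 2)*(w + 2)*(w + 1)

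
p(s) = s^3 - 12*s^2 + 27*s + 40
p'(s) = 3*s^2 - 24*s + 27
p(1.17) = 56.76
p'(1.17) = 3.03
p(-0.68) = 15.78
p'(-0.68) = 44.71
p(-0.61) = 18.84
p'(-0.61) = 42.76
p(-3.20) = -202.05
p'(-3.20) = 134.52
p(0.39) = 48.76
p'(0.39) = 18.10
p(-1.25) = -14.45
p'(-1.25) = 61.69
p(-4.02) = -327.43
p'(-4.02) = 171.96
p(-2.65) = -134.43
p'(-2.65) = 111.67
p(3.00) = 40.00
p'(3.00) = -18.00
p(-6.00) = -770.00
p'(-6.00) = 279.00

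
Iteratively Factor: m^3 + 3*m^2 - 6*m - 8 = (m - 2)*(m^2 + 5*m + 4) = (m - 2)*(m + 4)*(m + 1)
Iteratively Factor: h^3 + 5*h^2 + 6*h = (h)*(h^2 + 5*h + 6) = h*(h + 2)*(h + 3)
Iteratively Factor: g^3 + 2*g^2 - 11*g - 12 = (g + 1)*(g^2 + g - 12) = (g - 3)*(g + 1)*(g + 4)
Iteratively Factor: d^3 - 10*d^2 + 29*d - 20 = (d - 4)*(d^2 - 6*d + 5) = (d - 5)*(d - 4)*(d - 1)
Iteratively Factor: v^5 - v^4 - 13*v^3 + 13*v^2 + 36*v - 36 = (v - 3)*(v^4 + 2*v^3 - 7*v^2 - 8*v + 12) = (v - 3)*(v - 2)*(v^3 + 4*v^2 + v - 6) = (v - 3)*(v - 2)*(v - 1)*(v^2 + 5*v + 6) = (v - 3)*(v - 2)*(v - 1)*(v + 3)*(v + 2)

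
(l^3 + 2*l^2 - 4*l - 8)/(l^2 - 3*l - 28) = (-l^3 - 2*l^2 + 4*l + 8)/(-l^2 + 3*l + 28)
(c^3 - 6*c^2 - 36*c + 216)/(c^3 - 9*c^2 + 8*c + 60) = (c^2 - 36)/(c^2 - 3*c - 10)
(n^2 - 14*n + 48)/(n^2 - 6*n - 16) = (n - 6)/(n + 2)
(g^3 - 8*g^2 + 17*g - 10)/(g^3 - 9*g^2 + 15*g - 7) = (g^2 - 7*g + 10)/(g^2 - 8*g + 7)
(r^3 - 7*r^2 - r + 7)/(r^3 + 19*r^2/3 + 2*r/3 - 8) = 3*(r^2 - 6*r - 7)/(3*r^2 + 22*r + 24)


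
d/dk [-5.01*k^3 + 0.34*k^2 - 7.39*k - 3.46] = -15.03*k^2 + 0.68*k - 7.39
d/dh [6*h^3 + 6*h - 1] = 18*h^2 + 6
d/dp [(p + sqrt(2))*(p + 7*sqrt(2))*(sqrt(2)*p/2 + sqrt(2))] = 3*sqrt(2)*p^2/2 + 2*sqrt(2)*p + 16*p + 7*sqrt(2) + 16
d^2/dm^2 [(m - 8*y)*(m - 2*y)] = 2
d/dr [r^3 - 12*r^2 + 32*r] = 3*r^2 - 24*r + 32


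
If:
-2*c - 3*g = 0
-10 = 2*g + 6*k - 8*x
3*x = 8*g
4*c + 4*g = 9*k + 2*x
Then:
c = -135/218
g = 45/109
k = -110/327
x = 120/109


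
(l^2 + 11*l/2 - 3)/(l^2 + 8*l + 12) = (l - 1/2)/(l + 2)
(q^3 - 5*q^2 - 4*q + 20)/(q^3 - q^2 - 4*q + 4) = (q - 5)/(q - 1)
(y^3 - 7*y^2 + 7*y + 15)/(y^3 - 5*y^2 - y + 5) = (y - 3)/(y - 1)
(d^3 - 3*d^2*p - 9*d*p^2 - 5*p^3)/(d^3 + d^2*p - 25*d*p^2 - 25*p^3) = (d + p)/(d + 5*p)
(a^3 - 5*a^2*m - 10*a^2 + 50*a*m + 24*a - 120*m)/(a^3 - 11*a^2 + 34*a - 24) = (a - 5*m)/(a - 1)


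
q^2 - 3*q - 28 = (q - 7)*(q + 4)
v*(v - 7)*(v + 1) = v^3 - 6*v^2 - 7*v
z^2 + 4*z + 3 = (z + 1)*(z + 3)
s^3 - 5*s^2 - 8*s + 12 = (s - 6)*(s - 1)*(s + 2)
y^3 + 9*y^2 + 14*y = y*(y + 2)*(y + 7)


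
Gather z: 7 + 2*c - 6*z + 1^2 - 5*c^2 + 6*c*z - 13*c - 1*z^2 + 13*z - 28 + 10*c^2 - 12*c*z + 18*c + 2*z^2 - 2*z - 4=5*c^2 + 7*c + z^2 + z*(5 - 6*c) - 24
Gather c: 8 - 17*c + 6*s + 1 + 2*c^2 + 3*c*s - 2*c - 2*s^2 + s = 2*c^2 + c*(3*s - 19) - 2*s^2 + 7*s + 9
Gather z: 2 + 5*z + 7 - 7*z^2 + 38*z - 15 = -7*z^2 + 43*z - 6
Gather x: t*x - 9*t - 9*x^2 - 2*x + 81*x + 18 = -9*t - 9*x^2 + x*(t + 79) + 18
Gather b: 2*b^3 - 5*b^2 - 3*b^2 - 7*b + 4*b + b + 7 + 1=2*b^3 - 8*b^2 - 2*b + 8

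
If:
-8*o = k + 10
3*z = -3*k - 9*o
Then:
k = 6 - 8*z/5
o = z/5 - 2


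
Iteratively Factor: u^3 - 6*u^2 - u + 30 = (u + 2)*(u^2 - 8*u + 15) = (u - 3)*(u + 2)*(u - 5)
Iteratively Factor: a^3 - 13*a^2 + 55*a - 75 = (a - 5)*(a^2 - 8*a + 15) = (a - 5)*(a - 3)*(a - 5)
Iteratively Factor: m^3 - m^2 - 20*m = (m)*(m^2 - m - 20) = m*(m - 5)*(m + 4)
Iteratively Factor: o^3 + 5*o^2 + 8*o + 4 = (o + 1)*(o^2 + 4*o + 4) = (o + 1)*(o + 2)*(o + 2)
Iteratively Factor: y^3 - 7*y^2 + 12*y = (y)*(y^2 - 7*y + 12) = y*(y - 3)*(y - 4)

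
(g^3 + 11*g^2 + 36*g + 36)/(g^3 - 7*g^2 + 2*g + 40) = (g^2 + 9*g + 18)/(g^2 - 9*g + 20)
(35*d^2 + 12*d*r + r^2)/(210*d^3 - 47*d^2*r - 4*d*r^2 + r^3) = (5*d + r)/(30*d^2 - 11*d*r + r^2)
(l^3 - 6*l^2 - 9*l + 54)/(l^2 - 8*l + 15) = (l^2 - 3*l - 18)/(l - 5)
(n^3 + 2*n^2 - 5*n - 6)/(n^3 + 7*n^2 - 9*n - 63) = (n^2 - n - 2)/(n^2 + 4*n - 21)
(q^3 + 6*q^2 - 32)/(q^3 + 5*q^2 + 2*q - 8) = (q^2 + 2*q - 8)/(q^2 + q - 2)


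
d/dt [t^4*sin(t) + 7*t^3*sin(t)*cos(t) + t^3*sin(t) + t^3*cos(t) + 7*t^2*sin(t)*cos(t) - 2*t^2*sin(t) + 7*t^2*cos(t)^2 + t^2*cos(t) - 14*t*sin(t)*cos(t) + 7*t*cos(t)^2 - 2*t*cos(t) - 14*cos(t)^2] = t^4*cos(t) + 3*t^3*sin(t) + t^3*cos(t) + 7*t^3*cos(2*t) + 2*t^2*sin(t) + 7*t^2*sin(2*t)/2 + t^2*cos(t) + 7*t^2*cos(2*t) - 7*t*cos(2*t) + 2*sqrt(2)*t*cos(t + pi/4) + 7*t + 7*sin(2*t) - 2*cos(t) + 7*cos(2*t)/2 + 7/2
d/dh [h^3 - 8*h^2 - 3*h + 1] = 3*h^2 - 16*h - 3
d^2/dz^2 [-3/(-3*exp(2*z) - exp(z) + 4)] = 3*(2*(6*exp(z) + 1)^2*exp(z) - (12*exp(z) + 1)*(3*exp(2*z) + exp(z) - 4))*exp(z)/(3*exp(2*z) + exp(z) - 4)^3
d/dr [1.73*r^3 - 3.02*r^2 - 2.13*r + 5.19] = 5.19*r^2 - 6.04*r - 2.13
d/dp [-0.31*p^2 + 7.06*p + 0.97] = 7.06 - 0.62*p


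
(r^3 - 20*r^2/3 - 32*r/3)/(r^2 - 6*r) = (3*r^2 - 20*r - 32)/(3*(r - 6))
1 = 1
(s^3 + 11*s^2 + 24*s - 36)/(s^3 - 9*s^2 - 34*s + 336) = (s^2 + 5*s - 6)/(s^2 - 15*s + 56)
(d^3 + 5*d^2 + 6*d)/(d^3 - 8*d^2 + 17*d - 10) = d*(d^2 + 5*d + 6)/(d^3 - 8*d^2 + 17*d - 10)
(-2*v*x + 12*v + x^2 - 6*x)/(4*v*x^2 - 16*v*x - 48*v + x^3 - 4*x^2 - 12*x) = (-2*v + x)/(4*v*x + 8*v + x^2 + 2*x)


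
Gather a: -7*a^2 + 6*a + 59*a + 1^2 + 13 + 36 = -7*a^2 + 65*a + 50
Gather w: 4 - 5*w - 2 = 2 - 5*w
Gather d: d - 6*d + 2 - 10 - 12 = -5*d - 20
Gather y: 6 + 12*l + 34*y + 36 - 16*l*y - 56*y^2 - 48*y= 12*l - 56*y^2 + y*(-16*l - 14) + 42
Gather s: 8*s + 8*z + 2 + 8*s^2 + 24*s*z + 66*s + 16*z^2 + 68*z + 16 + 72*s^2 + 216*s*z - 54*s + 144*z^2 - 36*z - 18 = 80*s^2 + s*(240*z + 20) + 160*z^2 + 40*z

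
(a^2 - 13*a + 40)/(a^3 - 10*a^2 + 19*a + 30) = (a - 8)/(a^2 - 5*a - 6)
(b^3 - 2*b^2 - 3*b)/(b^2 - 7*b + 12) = b*(b + 1)/(b - 4)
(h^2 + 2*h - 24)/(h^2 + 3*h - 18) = (h - 4)/(h - 3)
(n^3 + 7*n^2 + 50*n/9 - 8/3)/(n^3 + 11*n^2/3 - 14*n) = (9*n^2 + 9*n - 4)/(3*n*(3*n - 7))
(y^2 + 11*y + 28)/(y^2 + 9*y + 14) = (y + 4)/(y + 2)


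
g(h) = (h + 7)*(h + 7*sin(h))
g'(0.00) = 56.00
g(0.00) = 0.00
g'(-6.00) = 3.68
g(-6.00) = -4.04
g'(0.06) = 56.87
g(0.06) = 3.39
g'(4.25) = -25.89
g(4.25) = -22.67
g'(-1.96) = -16.78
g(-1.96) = -42.52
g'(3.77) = -50.56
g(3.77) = -3.72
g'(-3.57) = -19.07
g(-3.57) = -2.27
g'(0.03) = 56.46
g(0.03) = 1.69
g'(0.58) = 56.38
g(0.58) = 33.47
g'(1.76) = 5.86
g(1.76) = 75.64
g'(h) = h + (h + 7)*(7*cos(h) + 1) + 7*sin(h)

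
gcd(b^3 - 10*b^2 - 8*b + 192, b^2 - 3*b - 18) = b - 6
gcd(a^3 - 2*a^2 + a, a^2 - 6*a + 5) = a - 1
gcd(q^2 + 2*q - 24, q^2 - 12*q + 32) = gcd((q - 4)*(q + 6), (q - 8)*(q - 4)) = q - 4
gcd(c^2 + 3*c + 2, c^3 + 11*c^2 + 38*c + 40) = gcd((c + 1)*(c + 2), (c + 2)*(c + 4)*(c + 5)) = c + 2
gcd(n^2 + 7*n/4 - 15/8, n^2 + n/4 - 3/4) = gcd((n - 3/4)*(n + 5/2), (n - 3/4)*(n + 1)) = n - 3/4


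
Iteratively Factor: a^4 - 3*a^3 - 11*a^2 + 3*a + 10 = (a + 2)*(a^3 - 5*a^2 - a + 5) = (a + 1)*(a + 2)*(a^2 - 6*a + 5) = (a - 5)*(a + 1)*(a + 2)*(a - 1)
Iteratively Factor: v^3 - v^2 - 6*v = (v - 3)*(v^2 + 2*v) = v*(v - 3)*(v + 2)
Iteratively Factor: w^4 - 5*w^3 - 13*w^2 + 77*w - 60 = (w + 4)*(w^3 - 9*w^2 + 23*w - 15) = (w - 3)*(w + 4)*(w^2 - 6*w + 5) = (w - 5)*(w - 3)*(w + 4)*(w - 1)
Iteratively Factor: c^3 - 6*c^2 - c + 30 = (c - 5)*(c^2 - c - 6) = (c - 5)*(c - 3)*(c + 2)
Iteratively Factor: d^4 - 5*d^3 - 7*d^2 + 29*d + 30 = (d + 2)*(d^3 - 7*d^2 + 7*d + 15) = (d + 1)*(d + 2)*(d^2 - 8*d + 15) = (d - 3)*(d + 1)*(d + 2)*(d - 5)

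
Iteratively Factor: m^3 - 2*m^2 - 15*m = (m - 5)*(m^2 + 3*m) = (m - 5)*(m + 3)*(m)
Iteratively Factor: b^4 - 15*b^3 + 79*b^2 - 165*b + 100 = (b - 5)*(b^3 - 10*b^2 + 29*b - 20) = (b - 5)*(b - 4)*(b^2 - 6*b + 5) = (b - 5)^2*(b - 4)*(b - 1)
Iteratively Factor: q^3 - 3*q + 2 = (q - 1)*(q^2 + q - 2) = (q - 1)^2*(q + 2)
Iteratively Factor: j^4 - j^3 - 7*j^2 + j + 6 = (j - 3)*(j^3 + 2*j^2 - j - 2) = (j - 3)*(j - 1)*(j^2 + 3*j + 2) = (j - 3)*(j - 1)*(j + 2)*(j + 1)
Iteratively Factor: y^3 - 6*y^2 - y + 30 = (y + 2)*(y^2 - 8*y + 15) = (y - 5)*(y + 2)*(y - 3)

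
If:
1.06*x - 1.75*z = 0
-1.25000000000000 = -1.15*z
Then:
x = 1.79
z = 1.09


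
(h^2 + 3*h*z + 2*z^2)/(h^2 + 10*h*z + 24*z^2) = (h^2 + 3*h*z + 2*z^2)/(h^2 + 10*h*z + 24*z^2)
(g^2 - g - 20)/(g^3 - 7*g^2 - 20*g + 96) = (g - 5)/(g^2 - 11*g + 24)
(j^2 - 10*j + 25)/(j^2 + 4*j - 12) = (j^2 - 10*j + 25)/(j^2 + 4*j - 12)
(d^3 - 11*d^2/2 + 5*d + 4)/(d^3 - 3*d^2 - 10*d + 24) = (d + 1/2)/(d + 3)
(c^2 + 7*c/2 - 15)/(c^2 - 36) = (c - 5/2)/(c - 6)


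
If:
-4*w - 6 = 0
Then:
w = -3/2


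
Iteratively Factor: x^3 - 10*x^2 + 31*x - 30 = (x - 5)*(x^2 - 5*x + 6) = (x - 5)*(x - 2)*(x - 3)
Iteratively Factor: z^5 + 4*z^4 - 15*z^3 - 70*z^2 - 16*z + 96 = (z + 3)*(z^4 + z^3 - 18*z^2 - 16*z + 32) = (z - 4)*(z + 3)*(z^3 + 5*z^2 + 2*z - 8) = (z - 4)*(z + 3)*(z + 4)*(z^2 + z - 2) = (z - 4)*(z + 2)*(z + 3)*(z + 4)*(z - 1)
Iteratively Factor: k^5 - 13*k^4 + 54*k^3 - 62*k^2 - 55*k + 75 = (k - 5)*(k^4 - 8*k^3 + 14*k^2 + 8*k - 15) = (k - 5)*(k - 1)*(k^3 - 7*k^2 + 7*k + 15) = (k - 5)*(k - 1)*(k + 1)*(k^2 - 8*k + 15) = (k - 5)^2*(k - 1)*(k + 1)*(k - 3)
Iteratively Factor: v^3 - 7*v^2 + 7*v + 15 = (v + 1)*(v^2 - 8*v + 15) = (v - 5)*(v + 1)*(v - 3)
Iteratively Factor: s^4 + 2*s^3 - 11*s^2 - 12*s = (s + 4)*(s^3 - 2*s^2 - 3*s) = (s - 3)*(s + 4)*(s^2 + s) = (s - 3)*(s + 1)*(s + 4)*(s)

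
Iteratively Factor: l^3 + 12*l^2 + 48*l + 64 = (l + 4)*(l^2 + 8*l + 16) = (l + 4)^2*(l + 4)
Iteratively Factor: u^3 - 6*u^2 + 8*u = (u)*(u^2 - 6*u + 8) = u*(u - 2)*(u - 4)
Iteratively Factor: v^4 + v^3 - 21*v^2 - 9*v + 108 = (v - 3)*(v^3 + 4*v^2 - 9*v - 36) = (v - 3)*(v + 4)*(v^2 - 9) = (v - 3)*(v + 3)*(v + 4)*(v - 3)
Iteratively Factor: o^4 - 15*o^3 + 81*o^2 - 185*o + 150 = (o - 3)*(o^3 - 12*o^2 + 45*o - 50) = (o - 5)*(o - 3)*(o^2 - 7*o + 10) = (o - 5)*(o - 3)*(o - 2)*(o - 5)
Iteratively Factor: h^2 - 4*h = (h - 4)*(h)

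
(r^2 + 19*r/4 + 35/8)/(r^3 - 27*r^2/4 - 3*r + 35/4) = (r + 7/2)/(r^2 - 8*r + 7)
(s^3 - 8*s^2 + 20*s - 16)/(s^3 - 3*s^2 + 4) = (s - 4)/(s + 1)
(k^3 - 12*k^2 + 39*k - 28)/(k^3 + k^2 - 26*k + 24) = (k - 7)/(k + 6)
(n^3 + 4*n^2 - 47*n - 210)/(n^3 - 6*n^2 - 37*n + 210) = (n + 5)/(n - 5)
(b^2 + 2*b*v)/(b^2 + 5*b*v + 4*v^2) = b*(b + 2*v)/(b^2 + 5*b*v + 4*v^2)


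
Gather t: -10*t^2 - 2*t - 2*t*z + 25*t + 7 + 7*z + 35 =-10*t^2 + t*(23 - 2*z) + 7*z + 42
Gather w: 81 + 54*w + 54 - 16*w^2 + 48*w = -16*w^2 + 102*w + 135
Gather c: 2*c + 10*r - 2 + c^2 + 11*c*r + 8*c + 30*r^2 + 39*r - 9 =c^2 + c*(11*r + 10) + 30*r^2 + 49*r - 11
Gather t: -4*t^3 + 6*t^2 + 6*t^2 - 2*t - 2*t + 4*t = -4*t^3 + 12*t^2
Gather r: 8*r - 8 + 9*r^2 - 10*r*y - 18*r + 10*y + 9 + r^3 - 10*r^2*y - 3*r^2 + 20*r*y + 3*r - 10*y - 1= r^3 + r^2*(6 - 10*y) + r*(10*y - 7)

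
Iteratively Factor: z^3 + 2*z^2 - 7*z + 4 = (z - 1)*(z^2 + 3*z - 4) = (z - 1)^2*(z + 4)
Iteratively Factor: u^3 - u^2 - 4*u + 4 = (u - 1)*(u^2 - 4) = (u - 2)*(u - 1)*(u + 2)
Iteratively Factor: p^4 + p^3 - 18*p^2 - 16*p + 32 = (p - 4)*(p^3 + 5*p^2 + 2*p - 8) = (p - 4)*(p - 1)*(p^2 + 6*p + 8) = (p - 4)*(p - 1)*(p + 4)*(p + 2)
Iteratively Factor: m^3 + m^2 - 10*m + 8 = (m - 2)*(m^2 + 3*m - 4) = (m - 2)*(m + 4)*(m - 1)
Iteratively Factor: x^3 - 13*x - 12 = (x + 3)*(x^2 - 3*x - 4) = (x - 4)*(x + 3)*(x + 1)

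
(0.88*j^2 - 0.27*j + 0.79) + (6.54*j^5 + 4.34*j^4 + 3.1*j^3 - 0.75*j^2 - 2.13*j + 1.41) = 6.54*j^5 + 4.34*j^4 + 3.1*j^3 + 0.13*j^2 - 2.4*j + 2.2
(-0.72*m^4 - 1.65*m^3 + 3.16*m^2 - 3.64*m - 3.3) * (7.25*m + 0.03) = -5.22*m^5 - 11.9841*m^4 + 22.8605*m^3 - 26.2952*m^2 - 24.0342*m - 0.099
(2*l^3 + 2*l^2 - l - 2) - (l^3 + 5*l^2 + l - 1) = l^3 - 3*l^2 - 2*l - 1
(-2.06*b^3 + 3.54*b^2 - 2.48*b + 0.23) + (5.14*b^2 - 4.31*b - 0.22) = -2.06*b^3 + 8.68*b^2 - 6.79*b + 0.01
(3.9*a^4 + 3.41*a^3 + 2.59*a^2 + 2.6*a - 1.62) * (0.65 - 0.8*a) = -3.12*a^5 - 0.193*a^4 + 0.1445*a^3 - 0.3965*a^2 + 2.986*a - 1.053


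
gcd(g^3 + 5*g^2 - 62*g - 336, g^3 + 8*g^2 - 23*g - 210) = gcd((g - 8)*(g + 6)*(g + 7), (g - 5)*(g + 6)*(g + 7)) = g^2 + 13*g + 42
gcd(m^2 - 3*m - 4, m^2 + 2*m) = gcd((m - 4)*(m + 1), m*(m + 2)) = 1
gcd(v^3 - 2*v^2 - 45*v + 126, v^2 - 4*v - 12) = v - 6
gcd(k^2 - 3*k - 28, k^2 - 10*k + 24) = 1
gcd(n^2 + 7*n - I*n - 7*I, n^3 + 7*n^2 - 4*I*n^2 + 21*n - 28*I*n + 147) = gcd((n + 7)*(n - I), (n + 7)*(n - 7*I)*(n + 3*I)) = n + 7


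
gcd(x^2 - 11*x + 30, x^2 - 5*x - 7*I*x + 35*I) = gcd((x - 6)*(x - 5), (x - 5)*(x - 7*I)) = x - 5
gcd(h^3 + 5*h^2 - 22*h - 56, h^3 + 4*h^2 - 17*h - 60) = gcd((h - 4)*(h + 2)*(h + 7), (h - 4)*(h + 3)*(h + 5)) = h - 4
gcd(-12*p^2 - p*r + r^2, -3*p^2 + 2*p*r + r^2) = 3*p + r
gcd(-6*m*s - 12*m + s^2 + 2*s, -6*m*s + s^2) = -6*m + s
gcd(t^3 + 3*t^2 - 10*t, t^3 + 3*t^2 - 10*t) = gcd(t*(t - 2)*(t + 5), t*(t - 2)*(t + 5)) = t^3 + 3*t^2 - 10*t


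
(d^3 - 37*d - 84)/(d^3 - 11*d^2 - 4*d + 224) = (d + 3)/(d - 8)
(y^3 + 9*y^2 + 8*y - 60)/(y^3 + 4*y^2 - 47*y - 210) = (y - 2)/(y - 7)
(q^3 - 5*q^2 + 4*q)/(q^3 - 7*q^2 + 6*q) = (q - 4)/(q - 6)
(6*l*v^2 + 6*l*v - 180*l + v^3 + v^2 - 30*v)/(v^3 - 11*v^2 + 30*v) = (6*l*v + 36*l + v^2 + 6*v)/(v*(v - 6))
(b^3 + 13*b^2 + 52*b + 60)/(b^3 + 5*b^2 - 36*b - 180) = (b + 2)/(b - 6)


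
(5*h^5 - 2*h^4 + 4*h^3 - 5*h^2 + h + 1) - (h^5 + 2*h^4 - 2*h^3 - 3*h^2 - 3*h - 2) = 4*h^5 - 4*h^4 + 6*h^3 - 2*h^2 + 4*h + 3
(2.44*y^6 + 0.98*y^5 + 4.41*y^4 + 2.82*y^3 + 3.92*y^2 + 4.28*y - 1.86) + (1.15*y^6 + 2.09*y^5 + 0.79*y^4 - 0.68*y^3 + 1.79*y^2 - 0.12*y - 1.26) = 3.59*y^6 + 3.07*y^5 + 5.2*y^4 + 2.14*y^3 + 5.71*y^2 + 4.16*y - 3.12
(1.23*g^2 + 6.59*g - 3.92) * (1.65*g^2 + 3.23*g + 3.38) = 2.0295*g^4 + 14.8464*g^3 + 18.9751*g^2 + 9.6126*g - 13.2496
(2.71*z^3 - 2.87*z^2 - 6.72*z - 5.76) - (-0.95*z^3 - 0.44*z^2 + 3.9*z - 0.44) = 3.66*z^3 - 2.43*z^2 - 10.62*z - 5.32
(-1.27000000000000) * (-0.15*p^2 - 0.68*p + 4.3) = 0.1905*p^2 + 0.8636*p - 5.461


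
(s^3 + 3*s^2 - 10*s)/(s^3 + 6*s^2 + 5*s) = (s - 2)/(s + 1)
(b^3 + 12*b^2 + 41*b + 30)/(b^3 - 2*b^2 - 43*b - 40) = (b + 6)/(b - 8)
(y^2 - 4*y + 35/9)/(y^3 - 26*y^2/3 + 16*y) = (9*y^2 - 36*y + 35)/(3*y*(3*y^2 - 26*y + 48))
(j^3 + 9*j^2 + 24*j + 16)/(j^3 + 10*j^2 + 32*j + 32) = (j + 1)/(j + 2)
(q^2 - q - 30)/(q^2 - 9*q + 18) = (q + 5)/(q - 3)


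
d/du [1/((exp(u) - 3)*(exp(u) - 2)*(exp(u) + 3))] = (-(exp(u) - 3)*(exp(u) - 2) - (exp(u) - 3)*(exp(u) + 3) - (exp(u) - 2)*(exp(u) + 3))*exp(u)/((exp(u) - 3)^2*(exp(u) - 2)^2*(exp(u) + 3)^2)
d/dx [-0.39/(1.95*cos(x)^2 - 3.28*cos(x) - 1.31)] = (1.2792 - 1.521*cos(x))*sin(x)/(-1.95*cos(x)^2 + 3.28*cos(x) + 1.31)^2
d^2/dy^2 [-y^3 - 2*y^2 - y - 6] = -6*y - 4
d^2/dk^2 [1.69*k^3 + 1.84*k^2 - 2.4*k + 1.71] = 10.14*k + 3.68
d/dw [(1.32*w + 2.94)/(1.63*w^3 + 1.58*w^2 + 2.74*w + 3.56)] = (2.1516*w^3 + 2.0856*w^2 + 3.6168*w - (1.32*w + 2.94)*(4.89*w^2 + 3.16*w + 2.74) + 4.6992)/(1.63*w^3 + 1.58*w^2 + 2.74*w + 3.56)^2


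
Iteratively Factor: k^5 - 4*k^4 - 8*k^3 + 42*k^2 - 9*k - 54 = (k - 3)*(k^4 - k^3 - 11*k^2 + 9*k + 18) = (k - 3)*(k - 2)*(k^3 + k^2 - 9*k - 9) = (k - 3)*(k - 2)*(k + 1)*(k^2 - 9) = (k - 3)*(k - 2)*(k + 1)*(k + 3)*(k - 3)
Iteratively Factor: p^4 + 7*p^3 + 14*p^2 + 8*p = (p + 4)*(p^3 + 3*p^2 + 2*p) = (p + 1)*(p + 4)*(p^2 + 2*p) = p*(p + 1)*(p + 4)*(p + 2)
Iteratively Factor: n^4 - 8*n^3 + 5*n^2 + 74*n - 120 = (n - 4)*(n^3 - 4*n^2 - 11*n + 30) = (n - 4)*(n - 2)*(n^2 - 2*n - 15) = (n - 4)*(n - 2)*(n + 3)*(n - 5)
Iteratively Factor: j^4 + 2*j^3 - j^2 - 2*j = (j)*(j^3 + 2*j^2 - j - 2) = j*(j + 2)*(j^2 - 1) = j*(j - 1)*(j + 2)*(j + 1)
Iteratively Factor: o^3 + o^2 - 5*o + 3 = (o + 3)*(o^2 - 2*o + 1) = (o - 1)*(o + 3)*(o - 1)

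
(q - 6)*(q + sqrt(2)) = q^2 - 6*q + sqrt(2)*q - 6*sqrt(2)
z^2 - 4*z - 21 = (z - 7)*(z + 3)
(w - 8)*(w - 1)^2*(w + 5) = w^4 - 5*w^3 - 33*w^2 + 77*w - 40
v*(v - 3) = v^2 - 3*v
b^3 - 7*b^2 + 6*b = b*(b - 6)*(b - 1)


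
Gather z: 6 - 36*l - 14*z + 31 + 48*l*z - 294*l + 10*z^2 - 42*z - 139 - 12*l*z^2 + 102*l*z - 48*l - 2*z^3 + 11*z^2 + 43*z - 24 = -378*l - 2*z^3 + z^2*(21 - 12*l) + z*(150*l - 13) - 126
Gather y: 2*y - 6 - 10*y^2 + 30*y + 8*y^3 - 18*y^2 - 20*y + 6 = 8*y^3 - 28*y^2 + 12*y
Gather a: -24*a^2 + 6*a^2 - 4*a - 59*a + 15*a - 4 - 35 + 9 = -18*a^2 - 48*a - 30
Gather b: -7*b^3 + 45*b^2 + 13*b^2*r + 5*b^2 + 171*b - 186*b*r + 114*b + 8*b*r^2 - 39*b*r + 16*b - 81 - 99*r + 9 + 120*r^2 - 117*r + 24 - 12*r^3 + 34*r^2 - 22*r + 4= -7*b^3 + b^2*(13*r + 50) + b*(8*r^2 - 225*r + 301) - 12*r^3 + 154*r^2 - 238*r - 44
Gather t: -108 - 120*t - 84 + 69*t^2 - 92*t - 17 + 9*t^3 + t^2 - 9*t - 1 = 9*t^3 + 70*t^2 - 221*t - 210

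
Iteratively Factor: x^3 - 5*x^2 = (x - 5)*(x^2) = x*(x - 5)*(x)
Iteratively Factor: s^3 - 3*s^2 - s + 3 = (s - 3)*(s^2 - 1) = (s - 3)*(s + 1)*(s - 1)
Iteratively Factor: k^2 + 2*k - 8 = (k - 2)*(k + 4)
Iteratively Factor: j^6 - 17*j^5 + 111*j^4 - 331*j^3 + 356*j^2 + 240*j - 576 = (j - 3)*(j^5 - 14*j^4 + 69*j^3 - 124*j^2 - 16*j + 192) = (j - 3)*(j + 1)*(j^4 - 15*j^3 + 84*j^2 - 208*j + 192) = (j - 4)*(j - 3)*(j + 1)*(j^3 - 11*j^2 + 40*j - 48) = (j - 4)*(j - 3)^2*(j + 1)*(j^2 - 8*j + 16) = (j - 4)^2*(j - 3)^2*(j + 1)*(j - 4)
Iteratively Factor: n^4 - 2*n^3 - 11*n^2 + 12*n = (n + 3)*(n^3 - 5*n^2 + 4*n) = (n - 4)*(n + 3)*(n^2 - n) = (n - 4)*(n - 1)*(n + 3)*(n)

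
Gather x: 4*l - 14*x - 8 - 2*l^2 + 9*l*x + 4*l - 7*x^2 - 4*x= -2*l^2 + 8*l - 7*x^2 + x*(9*l - 18) - 8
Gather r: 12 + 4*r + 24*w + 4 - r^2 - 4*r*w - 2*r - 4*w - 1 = -r^2 + r*(2 - 4*w) + 20*w + 15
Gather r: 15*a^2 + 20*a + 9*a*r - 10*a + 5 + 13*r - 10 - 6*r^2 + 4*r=15*a^2 + 10*a - 6*r^2 + r*(9*a + 17) - 5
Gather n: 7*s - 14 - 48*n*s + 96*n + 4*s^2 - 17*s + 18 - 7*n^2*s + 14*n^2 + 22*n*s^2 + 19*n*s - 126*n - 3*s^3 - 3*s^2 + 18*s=n^2*(14 - 7*s) + n*(22*s^2 - 29*s - 30) - 3*s^3 + s^2 + 8*s + 4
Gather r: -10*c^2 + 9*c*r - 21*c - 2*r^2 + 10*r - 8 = -10*c^2 - 21*c - 2*r^2 + r*(9*c + 10) - 8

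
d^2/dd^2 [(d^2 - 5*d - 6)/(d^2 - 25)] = 2*(-5*d^3 + 57*d^2 - 375*d + 475)/(d^6 - 75*d^4 + 1875*d^2 - 15625)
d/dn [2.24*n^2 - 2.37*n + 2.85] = 4.48*n - 2.37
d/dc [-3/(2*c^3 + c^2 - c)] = 3*(6*c^2 + 2*c - 1)/(c^2*(2*c^2 + c - 1)^2)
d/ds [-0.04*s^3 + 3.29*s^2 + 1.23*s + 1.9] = -0.12*s^2 + 6.58*s + 1.23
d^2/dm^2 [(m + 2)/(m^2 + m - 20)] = 2*(-3*(m + 1)*(m^2 + m - 20) + (m + 2)*(2*m + 1)^2)/(m^2 + m - 20)^3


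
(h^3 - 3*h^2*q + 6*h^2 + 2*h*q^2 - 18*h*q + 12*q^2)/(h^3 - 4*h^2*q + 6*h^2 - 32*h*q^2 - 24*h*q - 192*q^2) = (-h^2 + 3*h*q - 2*q^2)/(-h^2 + 4*h*q + 32*q^2)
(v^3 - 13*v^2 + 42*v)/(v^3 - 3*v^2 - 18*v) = (v - 7)/(v + 3)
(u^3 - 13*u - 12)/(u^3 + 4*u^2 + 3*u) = (u - 4)/u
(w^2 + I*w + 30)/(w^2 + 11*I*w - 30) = (w - 5*I)/(w + 5*I)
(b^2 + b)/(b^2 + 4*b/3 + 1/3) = 3*b/(3*b + 1)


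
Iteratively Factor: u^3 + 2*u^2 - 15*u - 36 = (u + 3)*(u^2 - u - 12) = (u - 4)*(u + 3)*(u + 3)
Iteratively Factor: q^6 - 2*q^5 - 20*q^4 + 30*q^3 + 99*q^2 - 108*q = (q + 3)*(q^5 - 5*q^4 - 5*q^3 + 45*q^2 - 36*q) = (q - 4)*(q + 3)*(q^4 - q^3 - 9*q^2 + 9*q) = (q - 4)*(q - 3)*(q + 3)*(q^3 + 2*q^2 - 3*q) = (q - 4)*(q - 3)*(q - 1)*(q + 3)*(q^2 + 3*q) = (q - 4)*(q - 3)*(q - 1)*(q + 3)^2*(q)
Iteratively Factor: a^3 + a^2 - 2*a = (a + 2)*(a^2 - a) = a*(a + 2)*(a - 1)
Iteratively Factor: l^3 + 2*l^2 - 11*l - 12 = (l + 4)*(l^2 - 2*l - 3) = (l + 1)*(l + 4)*(l - 3)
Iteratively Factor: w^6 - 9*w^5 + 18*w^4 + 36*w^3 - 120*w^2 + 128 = (w + 2)*(w^5 - 11*w^4 + 40*w^3 - 44*w^2 - 32*w + 64) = (w - 2)*(w + 2)*(w^4 - 9*w^3 + 22*w^2 - 32) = (w - 4)*(w - 2)*(w + 2)*(w^3 - 5*w^2 + 2*w + 8) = (w - 4)^2*(w - 2)*(w + 2)*(w^2 - w - 2) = (w - 4)^2*(w - 2)^2*(w + 2)*(w + 1)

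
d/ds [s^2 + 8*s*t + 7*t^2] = 2*s + 8*t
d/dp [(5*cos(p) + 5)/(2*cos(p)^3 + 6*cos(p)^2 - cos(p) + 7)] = 5*(15*cos(p) + 6*cos(2*p) + cos(3*p) - 2)*sin(p)/(2*cos(p)^3 + 6*cos(p)^2 - cos(p) + 7)^2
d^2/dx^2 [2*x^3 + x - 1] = 12*x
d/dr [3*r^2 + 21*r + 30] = 6*r + 21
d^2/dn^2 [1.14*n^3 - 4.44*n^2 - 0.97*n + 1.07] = 6.84*n - 8.88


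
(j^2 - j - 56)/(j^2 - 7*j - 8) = (j + 7)/(j + 1)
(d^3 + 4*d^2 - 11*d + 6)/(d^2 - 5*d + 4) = (d^2 + 5*d - 6)/(d - 4)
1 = 1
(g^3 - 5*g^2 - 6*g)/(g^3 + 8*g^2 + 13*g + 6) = g*(g - 6)/(g^2 + 7*g + 6)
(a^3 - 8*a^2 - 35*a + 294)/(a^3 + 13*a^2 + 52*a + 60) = (a^2 - 14*a + 49)/(a^2 + 7*a + 10)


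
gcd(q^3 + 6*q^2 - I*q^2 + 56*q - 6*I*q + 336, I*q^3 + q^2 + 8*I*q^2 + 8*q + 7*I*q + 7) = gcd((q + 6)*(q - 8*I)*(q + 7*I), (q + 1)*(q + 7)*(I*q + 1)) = 1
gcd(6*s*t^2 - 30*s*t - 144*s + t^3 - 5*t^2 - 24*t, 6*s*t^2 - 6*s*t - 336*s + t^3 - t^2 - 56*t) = 6*s*t - 48*s + t^2 - 8*t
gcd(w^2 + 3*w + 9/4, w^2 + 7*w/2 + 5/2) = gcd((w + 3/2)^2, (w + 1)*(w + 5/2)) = 1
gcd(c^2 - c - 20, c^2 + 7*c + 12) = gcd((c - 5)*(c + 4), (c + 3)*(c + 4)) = c + 4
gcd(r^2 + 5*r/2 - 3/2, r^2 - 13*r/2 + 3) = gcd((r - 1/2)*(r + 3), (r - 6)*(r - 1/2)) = r - 1/2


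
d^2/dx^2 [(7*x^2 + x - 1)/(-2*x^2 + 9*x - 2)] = 2*(-130*x^3 + 96*x^2 - 42*x + 31)/(8*x^6 - 108*x^5 + 510*x^4 - 945*x^3 + 510*x^2 - 108*x + 8)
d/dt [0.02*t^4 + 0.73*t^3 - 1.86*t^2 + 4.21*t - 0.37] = 0.08*t^3 + 2.19*t^2 - 3.72*t + 4.21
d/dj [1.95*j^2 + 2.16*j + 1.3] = 3.9*j + 2.16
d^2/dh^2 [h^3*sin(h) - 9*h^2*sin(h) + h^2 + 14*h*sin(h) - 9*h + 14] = -h^3*sin(h) + 9*h^2*sin(h) + 6*h^2*cos(h) - 8*h*sin(h) - 36*h*cos(h) - 18*sin(h) + 28*cos(h) + 2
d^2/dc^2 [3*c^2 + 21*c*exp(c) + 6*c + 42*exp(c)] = 21*c*exp(c) + 84*exp(c) + 6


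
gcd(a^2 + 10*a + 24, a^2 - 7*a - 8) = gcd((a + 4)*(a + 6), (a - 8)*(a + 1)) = 1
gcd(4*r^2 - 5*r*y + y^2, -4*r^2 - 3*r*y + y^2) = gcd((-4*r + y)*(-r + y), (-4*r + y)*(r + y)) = -4*r + y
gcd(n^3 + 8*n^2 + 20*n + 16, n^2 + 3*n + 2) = n + 2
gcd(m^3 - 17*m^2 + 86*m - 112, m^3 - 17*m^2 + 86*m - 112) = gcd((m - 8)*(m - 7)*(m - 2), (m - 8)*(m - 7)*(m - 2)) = m^3 - 17*m^2 + 86*m - 112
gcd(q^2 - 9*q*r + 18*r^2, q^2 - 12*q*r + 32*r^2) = 1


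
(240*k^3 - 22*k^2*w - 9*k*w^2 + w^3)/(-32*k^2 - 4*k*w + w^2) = (-30*k^2 - k*w + w^2)/(4*k + w)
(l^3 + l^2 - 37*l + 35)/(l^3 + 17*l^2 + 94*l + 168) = (l^2 - 6*l + 5)/(l^2 + 10*l + 24)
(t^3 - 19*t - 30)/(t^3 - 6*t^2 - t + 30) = (t + 3)/(t - 3)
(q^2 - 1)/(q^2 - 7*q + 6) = (q + 1)/(q - 6)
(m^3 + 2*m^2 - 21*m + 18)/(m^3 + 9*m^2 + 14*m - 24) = (m - 3)/(m + 4)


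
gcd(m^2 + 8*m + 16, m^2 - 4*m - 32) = m + 4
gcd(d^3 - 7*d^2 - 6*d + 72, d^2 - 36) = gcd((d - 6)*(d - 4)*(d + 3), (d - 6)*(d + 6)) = d - 6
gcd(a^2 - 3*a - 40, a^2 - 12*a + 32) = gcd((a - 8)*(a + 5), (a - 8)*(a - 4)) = a - 8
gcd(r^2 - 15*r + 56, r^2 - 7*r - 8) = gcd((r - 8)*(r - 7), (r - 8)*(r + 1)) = r - 8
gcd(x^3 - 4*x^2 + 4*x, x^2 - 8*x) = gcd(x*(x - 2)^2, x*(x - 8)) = x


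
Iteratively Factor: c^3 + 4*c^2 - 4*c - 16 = (c + 4)*(c^2 - 4) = (c + 2)*(c + 4)*(c - 2)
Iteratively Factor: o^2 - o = (o - 1)*(o)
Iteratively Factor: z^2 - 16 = (z + 4)*(z - 4)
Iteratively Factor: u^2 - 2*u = (u)*(u - 2)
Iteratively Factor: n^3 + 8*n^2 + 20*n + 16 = (n + 4)*(n^2 + 4*n + 4) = (n + 2)*(n + 4)*(n + 2)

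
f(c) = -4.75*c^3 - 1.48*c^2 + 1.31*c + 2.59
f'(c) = -14.25*c^2 - 2.96*c + 1.31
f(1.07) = -3.52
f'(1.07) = -18.17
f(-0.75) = 2.78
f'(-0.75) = -4.49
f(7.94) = -2458.00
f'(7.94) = -920.56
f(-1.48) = 12.81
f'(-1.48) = -25.52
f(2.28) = -58.42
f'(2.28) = -79.52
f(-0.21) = 2.29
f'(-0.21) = 1.30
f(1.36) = -10.31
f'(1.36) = -29.07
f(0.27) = 2.74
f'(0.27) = -0.53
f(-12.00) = 7981.75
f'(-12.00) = -2015.17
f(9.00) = -3568.25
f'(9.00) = -1179.58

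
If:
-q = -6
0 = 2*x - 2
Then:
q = 6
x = 1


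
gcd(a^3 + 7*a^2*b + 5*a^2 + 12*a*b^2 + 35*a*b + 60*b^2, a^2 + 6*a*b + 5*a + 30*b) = a + 5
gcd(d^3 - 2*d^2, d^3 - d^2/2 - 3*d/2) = d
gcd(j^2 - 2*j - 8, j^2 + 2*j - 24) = j - 4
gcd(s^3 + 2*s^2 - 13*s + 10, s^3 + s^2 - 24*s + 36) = s - 2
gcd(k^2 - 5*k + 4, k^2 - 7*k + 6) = k - 1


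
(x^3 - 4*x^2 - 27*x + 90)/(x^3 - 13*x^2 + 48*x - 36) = (x^2 + 2*x - 15)/(x^2 - 7*x + 6)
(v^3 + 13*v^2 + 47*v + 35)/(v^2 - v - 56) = (v^2 + 6*v + 5)/(v - 8)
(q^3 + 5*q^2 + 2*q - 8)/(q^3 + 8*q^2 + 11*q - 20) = (q + 2)/(q + 5)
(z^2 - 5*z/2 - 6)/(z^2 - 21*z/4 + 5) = 2*(2*z + 3)/(4*z - 5)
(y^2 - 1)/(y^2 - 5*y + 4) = (y + 1)/(y - 4)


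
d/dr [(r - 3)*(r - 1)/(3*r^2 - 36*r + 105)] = 8*(-r^2 + 8*r - 13)/(3*(r^4 - 24*r^3 + 214*r^2 - 840*r + 1225))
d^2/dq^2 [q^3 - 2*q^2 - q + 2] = 6*q - 4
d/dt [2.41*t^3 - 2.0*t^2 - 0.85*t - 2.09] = 7.23*t^2 - 4.0*t - 0.85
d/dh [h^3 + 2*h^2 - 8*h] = 3*h^2 + 4*h - 8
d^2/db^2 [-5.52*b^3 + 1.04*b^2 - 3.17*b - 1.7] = 2.08 - 33.12*b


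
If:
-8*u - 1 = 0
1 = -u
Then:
No Solution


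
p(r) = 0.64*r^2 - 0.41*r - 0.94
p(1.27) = -0.43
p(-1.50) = 1.12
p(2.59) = 2.29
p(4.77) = 11.67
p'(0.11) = -0.27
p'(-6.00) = -8.09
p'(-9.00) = -11.93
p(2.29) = 1.48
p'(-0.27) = -0.76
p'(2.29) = 2.52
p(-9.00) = 54.59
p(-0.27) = -0.78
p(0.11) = -0.98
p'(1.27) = 1.22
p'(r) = 1.28*r - 0.41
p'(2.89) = 3.29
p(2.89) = 3.22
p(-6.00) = 24.56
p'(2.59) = 2.91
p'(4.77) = 5.70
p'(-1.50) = -2.33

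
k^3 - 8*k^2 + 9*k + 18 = (k - 6)*(k - 3)*(k + 1)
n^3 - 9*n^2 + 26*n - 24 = (n - 4)*(n - 3)*(n - 2)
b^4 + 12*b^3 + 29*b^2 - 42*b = b*(b - 1)*(b + 6)*(b + 7)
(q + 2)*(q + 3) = q^2 + 5*q + 6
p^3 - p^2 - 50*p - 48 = (p - 8)*(p + 1)*(p + 6)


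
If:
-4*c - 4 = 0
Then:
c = -1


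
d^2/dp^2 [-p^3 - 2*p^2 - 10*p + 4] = -6*p - 4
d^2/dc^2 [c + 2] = 0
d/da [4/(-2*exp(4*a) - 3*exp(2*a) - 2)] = (32*exp(2*a) + 24)*exp(2*a)/(2*exp(4*a) + 3*exp(2*a) + 2)^2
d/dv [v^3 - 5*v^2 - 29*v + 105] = 3*v^2 - 10*v - 29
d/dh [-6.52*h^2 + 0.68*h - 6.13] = 0.68 - 13.04*h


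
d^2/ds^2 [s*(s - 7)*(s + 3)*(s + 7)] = 12*s^2 + 18*s - 98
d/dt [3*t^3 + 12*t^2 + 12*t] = 9*t^2 + 24*t + 12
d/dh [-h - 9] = -1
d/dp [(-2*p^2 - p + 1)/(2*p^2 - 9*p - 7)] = 4*(5*p^2 + 6*p + 4)/(4*p^4 - 36*p^3 + 53*p^2 + 126*p + 49)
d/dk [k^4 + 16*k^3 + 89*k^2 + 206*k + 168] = 4*k^3 + 48*k^2 + 178*k + 206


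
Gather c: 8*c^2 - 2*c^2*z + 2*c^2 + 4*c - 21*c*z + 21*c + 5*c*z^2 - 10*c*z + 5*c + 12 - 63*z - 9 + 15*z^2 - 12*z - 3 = c^2*(10 - 2*z) + c*(5*z^2 - 31*z + 30) + 15*z^2 - 75*z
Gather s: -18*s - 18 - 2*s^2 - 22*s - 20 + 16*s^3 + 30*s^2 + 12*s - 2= 16*s^3 + 28*s^2 - 28*s - 40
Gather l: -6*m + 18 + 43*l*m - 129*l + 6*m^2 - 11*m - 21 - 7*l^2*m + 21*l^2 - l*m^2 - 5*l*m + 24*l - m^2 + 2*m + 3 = l^2*(21 - 7*m) + l*(-m^2 + 38*m - 105) + 5*m^2 - 15*m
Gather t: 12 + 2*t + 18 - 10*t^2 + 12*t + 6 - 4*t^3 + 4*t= -4*t^3 - 10*t^2 + 18*t + 36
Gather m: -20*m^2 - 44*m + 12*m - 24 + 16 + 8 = -20*m^2 - 32*m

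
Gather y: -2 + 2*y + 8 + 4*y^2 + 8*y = 4*y^2 + 10*y + 6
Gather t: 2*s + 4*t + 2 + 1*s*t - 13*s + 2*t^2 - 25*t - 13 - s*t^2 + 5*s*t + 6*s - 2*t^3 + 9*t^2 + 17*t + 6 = -5*s - 2*t^3 + t^2*(11 - s) + t*(6*s - 4) - 5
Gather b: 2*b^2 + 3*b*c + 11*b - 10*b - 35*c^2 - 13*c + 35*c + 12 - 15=2*b^2 + b*(3*c + 1) - 35*c^2 + 22*c - 3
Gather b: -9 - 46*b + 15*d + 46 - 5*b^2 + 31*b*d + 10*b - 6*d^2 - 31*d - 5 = -5*b^2 + b*(31*d - 36) - 6*d^2 - 16*d + 32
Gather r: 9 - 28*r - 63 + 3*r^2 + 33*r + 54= 3*r^2 + 5*r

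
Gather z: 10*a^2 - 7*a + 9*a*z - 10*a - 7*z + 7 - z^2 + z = 10*a^2 - 17*a - z^2 + z*(9*a - 6) + 7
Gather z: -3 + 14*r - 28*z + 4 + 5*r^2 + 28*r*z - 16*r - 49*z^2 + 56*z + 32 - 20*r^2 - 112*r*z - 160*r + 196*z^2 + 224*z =-15*r^2 - 162*r + 147*z^2 + z*(252 - 84*r) + 33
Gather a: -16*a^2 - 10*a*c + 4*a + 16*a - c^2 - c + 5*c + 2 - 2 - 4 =-16*a^2 + a*(20 - 10*c) - c^2 + 4*c - 4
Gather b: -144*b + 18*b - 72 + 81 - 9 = -126*b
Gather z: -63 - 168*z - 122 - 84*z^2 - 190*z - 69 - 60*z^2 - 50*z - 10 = -144*z^2 - 408*z - 264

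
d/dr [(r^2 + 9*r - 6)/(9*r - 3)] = (3*r^2 - 2*r + 9)/(3*(9*r^2 - 6*r + 1))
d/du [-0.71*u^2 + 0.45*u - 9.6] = 0.45 - 1.42*u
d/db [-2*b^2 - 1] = -4*b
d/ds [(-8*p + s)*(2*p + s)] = -6*p + 2*s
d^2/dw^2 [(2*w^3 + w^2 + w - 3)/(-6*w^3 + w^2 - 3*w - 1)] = 4*(-24*w^6 + 396*w^4 - 54*w^3 + 93*w^2 - 45*w + 16)/(216*w^9 - 108*w^8 + 342*w^7 - w^6 + 135*w^5 + 84*w^4 + 27*w^3 + 24*w^2 + 9*w + 1)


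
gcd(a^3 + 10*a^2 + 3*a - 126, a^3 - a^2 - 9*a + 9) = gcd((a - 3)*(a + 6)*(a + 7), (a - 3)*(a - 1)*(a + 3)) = a - 3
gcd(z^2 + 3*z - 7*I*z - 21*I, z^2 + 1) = 1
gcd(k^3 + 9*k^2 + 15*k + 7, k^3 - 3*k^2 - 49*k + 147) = k + 7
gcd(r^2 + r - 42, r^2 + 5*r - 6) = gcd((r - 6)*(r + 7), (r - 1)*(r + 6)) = 1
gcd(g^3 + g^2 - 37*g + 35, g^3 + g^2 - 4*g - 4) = 1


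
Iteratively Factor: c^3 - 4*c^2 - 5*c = (c + 1)*(c^2 - 5*c) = c*(c + 1)*(c - 5)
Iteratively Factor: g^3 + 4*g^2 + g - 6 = (g - 1)*(g^2 + 5*g + 6) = (g - 1)*(g + 2)*(g + 3)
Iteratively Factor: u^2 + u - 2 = (u - 1)*(u + 2)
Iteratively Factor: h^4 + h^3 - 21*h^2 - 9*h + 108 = (h - 3)*(h^3 + 4*h^2 - 9*h - 36) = (h - 3)*(h + 4)*(h^2 - 9) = (h - 3)^2*(h + 4)*(h + 3)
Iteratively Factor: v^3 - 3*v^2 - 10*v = (v + 2)*(v^2 - 5*v) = v*(v + 2)*(v - 5)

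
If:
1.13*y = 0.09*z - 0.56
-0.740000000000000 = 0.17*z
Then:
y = -0.84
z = -4.35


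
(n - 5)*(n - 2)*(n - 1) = n^3 - 8*n^2 + 17*n - 10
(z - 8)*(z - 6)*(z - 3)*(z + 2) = z^4 - 15*z^3 + 56*z^2 + 36*z - 288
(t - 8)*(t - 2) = t^2 - 10*t + 16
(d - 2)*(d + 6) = d^2 + 4*d - 12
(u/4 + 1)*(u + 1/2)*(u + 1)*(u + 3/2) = u^4/4 + 7*u^3/4 + 59*u^2/16 + 47*u/16 + 3/4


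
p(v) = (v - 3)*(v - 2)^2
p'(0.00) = 16.00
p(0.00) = -12.00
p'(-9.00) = 385.00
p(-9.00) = -1452.00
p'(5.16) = 23.64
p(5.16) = 21.57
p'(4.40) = 12.48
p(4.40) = 8.06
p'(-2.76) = 77.49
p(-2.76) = -130.51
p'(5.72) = 34.08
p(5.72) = 37.64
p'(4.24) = 10.57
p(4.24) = 6.22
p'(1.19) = 3.59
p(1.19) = -1.19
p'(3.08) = 1.34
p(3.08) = 0.09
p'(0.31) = 11.95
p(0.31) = -7.68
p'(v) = (v - 3)*(2*v - 4) + (v - 2)^2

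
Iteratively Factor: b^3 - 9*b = (b + 3)*(b^2 - 3*b) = (b - 3)*(b + 3)*(b)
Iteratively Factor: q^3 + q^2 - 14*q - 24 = (q - 4)*(q^2 + 5*q + 6) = (q - 4)*(q + 2)*(q + 3)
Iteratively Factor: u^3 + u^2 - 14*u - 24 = (u + 3)*(u^2 - 2*u - 8) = (u + 2)*(u + 3)*(u - 4)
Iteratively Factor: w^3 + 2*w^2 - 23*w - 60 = (w + 3)*(w^2 - w - 20) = (w - 5)*(w + 3)*(w + 4)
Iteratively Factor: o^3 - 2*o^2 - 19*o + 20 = (o - 1)*(o^2 - o - 20) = (o - 5)*(o - 1)*(o + 4)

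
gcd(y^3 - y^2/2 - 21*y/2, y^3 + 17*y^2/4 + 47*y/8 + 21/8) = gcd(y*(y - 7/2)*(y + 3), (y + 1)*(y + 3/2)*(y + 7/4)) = 1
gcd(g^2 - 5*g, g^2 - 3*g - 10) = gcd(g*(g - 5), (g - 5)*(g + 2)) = g - 5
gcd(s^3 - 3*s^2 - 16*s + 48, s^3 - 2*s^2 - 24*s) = s + 4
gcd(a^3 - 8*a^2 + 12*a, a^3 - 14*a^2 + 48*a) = a^2 - 6*a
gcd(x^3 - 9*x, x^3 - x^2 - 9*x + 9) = x^2 - 9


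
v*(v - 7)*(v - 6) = v^3 - 13*v^2 + 42*v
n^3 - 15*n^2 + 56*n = n*(n - 8)*(n - 7)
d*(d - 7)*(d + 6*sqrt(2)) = d^3 - 7*d^2 + 6*sqrt(2)*d^2 - 42*sqrt(2)*d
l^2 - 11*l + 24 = (l - 8)*(l - 3)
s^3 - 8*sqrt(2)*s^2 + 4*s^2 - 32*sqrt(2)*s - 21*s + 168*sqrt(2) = (s - 3)*(s + 7)*(s - 8*sqrt(2))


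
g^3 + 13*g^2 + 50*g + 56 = (g + 2)*(g + 4)*(g + 7)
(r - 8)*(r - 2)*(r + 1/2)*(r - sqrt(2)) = r^4 - 19*r^3/2 - sqrt(2)*r^3 + 11*r^2 + 19*sqrt(2)*r^2/2 - 11*sqrt(2)*r + 8*r - 8*sqrt(2)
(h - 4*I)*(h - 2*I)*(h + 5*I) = h^3 - I*h^2 + 22*h - 40*I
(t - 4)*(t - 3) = t^2 - 7*t + 12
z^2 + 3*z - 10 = (z - 2)*(z + 5)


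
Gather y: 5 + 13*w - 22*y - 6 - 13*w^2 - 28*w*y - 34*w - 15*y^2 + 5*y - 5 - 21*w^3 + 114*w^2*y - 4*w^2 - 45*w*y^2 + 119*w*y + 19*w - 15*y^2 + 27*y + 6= -21*w^3 - 17*w^2 - 2*w + y^2*(-45*w - 30) + y*(114*w^2 + 91*w + 10)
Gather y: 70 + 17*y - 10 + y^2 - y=y^2 + 16*y + 60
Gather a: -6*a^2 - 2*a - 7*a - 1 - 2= -6*a^2 - 9*a - 3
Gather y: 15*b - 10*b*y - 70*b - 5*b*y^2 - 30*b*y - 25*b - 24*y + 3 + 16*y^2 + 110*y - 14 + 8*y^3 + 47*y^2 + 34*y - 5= -80*b + 8*y^3 + y^2*(63 - 5*b) + y*(120 - 40*b) - 16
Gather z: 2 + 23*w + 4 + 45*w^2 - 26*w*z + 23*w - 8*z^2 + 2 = 45*w^2 - 26*w*z + 46*w - 8*z^2 + 8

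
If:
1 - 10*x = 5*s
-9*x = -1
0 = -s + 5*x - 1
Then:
No Solution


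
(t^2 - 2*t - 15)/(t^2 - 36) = (t^2 - 2*t - 15)/(t^2 - 36)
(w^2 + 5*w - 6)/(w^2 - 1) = (w + 6)/(w + 1)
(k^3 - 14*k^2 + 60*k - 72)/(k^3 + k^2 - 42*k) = (k^2 - 8*k + 12)/(k*(k + 7))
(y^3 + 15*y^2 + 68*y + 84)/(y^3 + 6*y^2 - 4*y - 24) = (y + 7)/(y - 2)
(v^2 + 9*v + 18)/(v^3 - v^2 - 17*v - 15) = (v + 6)/(v^2 - 4*v - 5)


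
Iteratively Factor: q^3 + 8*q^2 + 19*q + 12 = (q + 4)*(q^2 + 4*q + 3) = (q + 3)*(q + 4)*(q + 1)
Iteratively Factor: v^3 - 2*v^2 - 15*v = (v + 3)*(v^2 - 5*v) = (v - 5)*(v + 3)*(v)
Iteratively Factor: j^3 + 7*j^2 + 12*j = (j + 3)*(j^2 + 4*j) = j*(j + 3)*(j + 4)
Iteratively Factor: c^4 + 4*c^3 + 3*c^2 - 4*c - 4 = (c + 1)*(c^3 + 3*c^2 - 4) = (c - 1)*(c + 1)*(c^2 + 4*c + 4) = (c - 1)*(c + 1)*(c + 2)*(c + 2)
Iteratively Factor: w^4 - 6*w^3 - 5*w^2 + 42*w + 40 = (w - 5)*(w^3 - w^2 - 10*w - 8) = (w - 5)*(w + 1)*(w^2 - 2*w - 8) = (w - 5)*(w + 1)*(w + 2)*(w - 4)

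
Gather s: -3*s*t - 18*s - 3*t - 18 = s*(-3*t - 18) - 3*t - 18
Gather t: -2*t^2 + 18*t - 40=-2*t^2 + 18*t - 40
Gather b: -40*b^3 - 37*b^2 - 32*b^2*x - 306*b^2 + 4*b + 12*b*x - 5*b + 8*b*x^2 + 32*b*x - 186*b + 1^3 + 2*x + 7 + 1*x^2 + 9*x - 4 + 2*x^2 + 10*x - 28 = -40*b^3 + b^2*(-32*x - 343) + b*(8*x^2 + 44*x - 187) + 3*x^2 + 21*x - 24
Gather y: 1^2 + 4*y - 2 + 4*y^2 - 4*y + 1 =4*y^2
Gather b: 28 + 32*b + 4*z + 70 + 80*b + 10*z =112*b + 14*z + 98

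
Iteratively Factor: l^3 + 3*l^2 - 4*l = (l - 1)*(l^2 + 4*l) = (l - 1)*(l + 4)*(l)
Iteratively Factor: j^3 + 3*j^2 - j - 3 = (j + 1)*(j^2 + 2*j - 3) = (j + 1)*(j + 3)*(j - 1)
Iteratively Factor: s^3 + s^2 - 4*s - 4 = (s + 2)*(s^2 - s - 2) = (s - 2)*(s + 2)*(s + 1)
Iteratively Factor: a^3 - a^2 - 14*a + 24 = (a + 4)*(a^2 - 5*a + 6) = (a - 3)*(a + 4)*(a - 2)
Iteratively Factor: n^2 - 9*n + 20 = (n - 4)*(n - 5)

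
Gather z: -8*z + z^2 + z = z^2 - 7*z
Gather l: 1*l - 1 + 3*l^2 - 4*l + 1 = 3*l^2 - 3*l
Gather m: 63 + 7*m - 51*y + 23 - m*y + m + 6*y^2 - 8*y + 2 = m*(8 - y) + 6*y^2 - 59*y + 88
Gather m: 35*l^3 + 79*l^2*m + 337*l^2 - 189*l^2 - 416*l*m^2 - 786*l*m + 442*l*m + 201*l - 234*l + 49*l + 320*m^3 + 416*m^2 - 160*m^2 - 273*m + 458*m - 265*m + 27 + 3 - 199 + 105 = 35*l^3 + 148*l^2 + 16*l + 320*m^3 + m^2*(256 - 416*l) + m*(79*l^2 - 344*l - 80) - 64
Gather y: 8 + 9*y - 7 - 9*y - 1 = 0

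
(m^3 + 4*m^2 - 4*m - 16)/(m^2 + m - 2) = (m^2 + 2*m - 8)/(m - 1)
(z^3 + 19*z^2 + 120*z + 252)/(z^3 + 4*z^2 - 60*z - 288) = (z + 7)/(z - 8)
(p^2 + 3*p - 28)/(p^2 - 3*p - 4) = (p + 7)/(p + 1)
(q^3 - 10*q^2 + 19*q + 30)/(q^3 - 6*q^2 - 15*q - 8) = (q^2 - 11*q + 30)/(q^2 - 7*q - 8)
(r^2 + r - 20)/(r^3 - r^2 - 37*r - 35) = (r - 4)/(r^2 - 6*r - 7)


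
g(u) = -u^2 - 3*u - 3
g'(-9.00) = 15.00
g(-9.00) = -57.00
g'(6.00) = -15.00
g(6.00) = -57.00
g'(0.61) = -4.22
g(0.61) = -5.20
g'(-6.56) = 10.12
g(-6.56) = -26.35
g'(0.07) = -3.14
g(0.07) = -3.21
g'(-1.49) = -0.02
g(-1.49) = -0.75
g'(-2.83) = 2.66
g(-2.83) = -2.52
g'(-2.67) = 2.34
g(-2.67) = -2.12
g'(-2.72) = 2.44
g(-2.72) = -2.24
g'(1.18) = -5.36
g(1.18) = -7.93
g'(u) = -2*u - 3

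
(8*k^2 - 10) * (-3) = 30 - 24*k^2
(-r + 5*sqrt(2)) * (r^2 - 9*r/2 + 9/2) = -r^3 + 9*r^2/2 + 5*sqrt(2)*r^2 - 45*sqrt(2)*r/2 - 9*r/2 + 45*sqrt(2)/2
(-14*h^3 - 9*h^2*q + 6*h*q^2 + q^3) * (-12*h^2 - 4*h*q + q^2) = 168*h^5 + 164*h^4*q - 50*h^3*q^2 - 45*h^2*q^3 + 2*h*q^4 + q^5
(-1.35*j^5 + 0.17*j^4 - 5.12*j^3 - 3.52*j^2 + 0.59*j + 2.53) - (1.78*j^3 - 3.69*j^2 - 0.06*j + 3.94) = -1.35*j^5 + 0.17*j^4 - 6.9*j^3 + 0.17*j^2 + 0.65*j - 1.41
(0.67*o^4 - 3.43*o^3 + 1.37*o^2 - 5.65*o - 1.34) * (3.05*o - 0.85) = 2.0435*o^5 - 11.031*o^4 + 7.094*o^3 - 18.397*o^2 + 0.7155*o + 1.139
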